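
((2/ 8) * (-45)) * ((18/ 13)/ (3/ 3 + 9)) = -81/ 52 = -1.56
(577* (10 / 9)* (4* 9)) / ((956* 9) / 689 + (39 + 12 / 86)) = 683791160 / 1529559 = 447.05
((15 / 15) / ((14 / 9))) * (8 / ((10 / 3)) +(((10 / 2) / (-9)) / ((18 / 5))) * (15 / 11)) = 929 / 660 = 1.41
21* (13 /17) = 273 /17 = 16.06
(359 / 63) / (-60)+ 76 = 286921 / 3780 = 75.91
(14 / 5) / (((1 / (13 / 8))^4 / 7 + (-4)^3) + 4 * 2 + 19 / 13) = -2798978 / 54498075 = -0.05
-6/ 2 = -3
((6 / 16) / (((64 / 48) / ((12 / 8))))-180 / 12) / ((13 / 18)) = -8397 / 416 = -20.19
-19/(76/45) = -45/4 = -11.25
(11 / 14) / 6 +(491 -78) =34703 / 84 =413.13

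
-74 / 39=-1.90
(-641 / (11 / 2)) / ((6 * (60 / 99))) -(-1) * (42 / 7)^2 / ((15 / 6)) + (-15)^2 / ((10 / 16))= 6847 / 20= 342.35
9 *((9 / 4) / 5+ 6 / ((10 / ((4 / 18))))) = 21 / 4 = 5.25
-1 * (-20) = 20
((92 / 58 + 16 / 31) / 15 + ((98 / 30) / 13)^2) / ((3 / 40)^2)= 444777536 / 12306411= 36.14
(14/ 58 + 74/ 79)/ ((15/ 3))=2699/ 11455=0.24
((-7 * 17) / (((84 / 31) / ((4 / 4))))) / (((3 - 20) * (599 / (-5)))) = -155 / 7188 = -0.02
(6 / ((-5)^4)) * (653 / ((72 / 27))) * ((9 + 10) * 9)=1004967 / 2500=401.99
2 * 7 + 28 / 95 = 1358 / 95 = 14.29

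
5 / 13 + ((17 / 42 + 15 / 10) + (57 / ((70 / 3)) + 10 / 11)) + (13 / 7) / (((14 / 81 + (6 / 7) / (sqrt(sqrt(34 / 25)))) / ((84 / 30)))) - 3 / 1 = -21327258771 * sqrt(34) / 86973606791 + 4300558353 * 34^(3 / 4) * sqrt(5) / 434868033955 + 6721575691220413 / 2611817411933730 + 105765793497 * 34^(1 / 4) * sqrt(5) / 86973606791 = 8.02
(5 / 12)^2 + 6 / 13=1189 / 1872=0.64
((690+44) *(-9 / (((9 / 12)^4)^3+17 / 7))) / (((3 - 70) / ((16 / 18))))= 689610686464 / 19358494853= 35.62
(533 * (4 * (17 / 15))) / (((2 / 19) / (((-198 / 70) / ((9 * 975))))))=-291346 / 39375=-7.40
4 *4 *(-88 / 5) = -1408 / 5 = -281.60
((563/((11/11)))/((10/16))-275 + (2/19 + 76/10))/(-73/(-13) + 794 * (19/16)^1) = 2086344/3123695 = 0.67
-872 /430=-436 /215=-2.03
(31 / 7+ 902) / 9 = 705 / 7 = 100.71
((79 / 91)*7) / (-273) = -79 / 3549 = -0.02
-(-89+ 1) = 88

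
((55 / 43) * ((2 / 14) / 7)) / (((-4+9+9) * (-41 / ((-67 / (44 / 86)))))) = 335 / 56252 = 0.01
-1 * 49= -49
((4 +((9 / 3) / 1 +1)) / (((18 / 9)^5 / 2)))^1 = 1 / 2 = 0.50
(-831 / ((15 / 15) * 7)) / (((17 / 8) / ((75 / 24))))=-20775 / 119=-174.58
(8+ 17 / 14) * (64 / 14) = 2064 / 49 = 42.12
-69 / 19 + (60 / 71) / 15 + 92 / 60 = -41318 / 20235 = -2.04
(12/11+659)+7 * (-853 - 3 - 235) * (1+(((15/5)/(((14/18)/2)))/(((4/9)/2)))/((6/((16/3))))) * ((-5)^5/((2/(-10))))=-3801452464.91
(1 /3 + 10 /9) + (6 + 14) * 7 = 1273 /9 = 141.44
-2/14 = -1/7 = -0.14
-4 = -4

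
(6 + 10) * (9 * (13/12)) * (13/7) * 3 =869.14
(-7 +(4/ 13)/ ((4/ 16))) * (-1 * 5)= 375/ 13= 28.85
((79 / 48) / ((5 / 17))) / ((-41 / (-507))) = 226967 / 3280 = 69.20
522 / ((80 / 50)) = 1305 / 4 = 326.25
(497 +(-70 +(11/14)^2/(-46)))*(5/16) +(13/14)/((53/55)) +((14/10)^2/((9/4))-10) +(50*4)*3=1247644357703/1720252800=725.27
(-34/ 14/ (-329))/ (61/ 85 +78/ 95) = 5491/ 1144591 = 0.00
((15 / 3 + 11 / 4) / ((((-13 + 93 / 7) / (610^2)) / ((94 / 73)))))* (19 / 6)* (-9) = -54079432575 / 146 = -370407072.43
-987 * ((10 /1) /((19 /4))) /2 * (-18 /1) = 355320 /19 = 18701.05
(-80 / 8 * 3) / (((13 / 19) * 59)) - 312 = -239874 / 767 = -312.74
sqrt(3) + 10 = 11.73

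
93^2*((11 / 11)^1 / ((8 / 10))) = 43245 / 4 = 10811.25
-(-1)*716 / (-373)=-716 / 373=-1.92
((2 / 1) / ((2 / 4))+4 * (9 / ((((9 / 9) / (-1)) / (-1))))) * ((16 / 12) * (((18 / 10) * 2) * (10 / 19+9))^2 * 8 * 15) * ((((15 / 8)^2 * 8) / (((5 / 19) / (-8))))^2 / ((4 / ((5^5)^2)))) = 13434057562500000000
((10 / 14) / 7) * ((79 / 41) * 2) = 790 / 2009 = 0.39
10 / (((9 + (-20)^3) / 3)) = -30 / 7991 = -0.00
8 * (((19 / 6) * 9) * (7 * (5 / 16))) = 1995 / 4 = 498.75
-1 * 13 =-13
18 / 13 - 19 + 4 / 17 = -3841 / 221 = -17.38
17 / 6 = 2.83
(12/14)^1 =0.86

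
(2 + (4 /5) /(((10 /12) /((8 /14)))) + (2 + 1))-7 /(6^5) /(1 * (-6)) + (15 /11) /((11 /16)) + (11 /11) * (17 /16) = 8491047421 /987940800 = 8.59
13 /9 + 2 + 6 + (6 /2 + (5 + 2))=175 /9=19.44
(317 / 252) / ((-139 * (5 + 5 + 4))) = -317 / 490392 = -0.00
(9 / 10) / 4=9 / 40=0.22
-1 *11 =-11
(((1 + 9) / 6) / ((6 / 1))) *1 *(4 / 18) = 5 / 81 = 0.06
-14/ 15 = -0.93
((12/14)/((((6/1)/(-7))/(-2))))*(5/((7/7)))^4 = 1250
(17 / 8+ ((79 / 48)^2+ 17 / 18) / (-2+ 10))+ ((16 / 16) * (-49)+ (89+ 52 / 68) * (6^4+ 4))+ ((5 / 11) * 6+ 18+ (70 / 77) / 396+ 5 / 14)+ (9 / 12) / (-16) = 30964159637951 / 265402368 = 116668.74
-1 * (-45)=45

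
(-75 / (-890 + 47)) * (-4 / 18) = -50 / 2529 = -0.02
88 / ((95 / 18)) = 1584 / 95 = 16.67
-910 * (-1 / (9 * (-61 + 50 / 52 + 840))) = 3380 / 26073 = 0.13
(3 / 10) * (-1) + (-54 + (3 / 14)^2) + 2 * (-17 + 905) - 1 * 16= 1671631 / 980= 1705.75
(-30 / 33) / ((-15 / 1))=2 / 33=0.06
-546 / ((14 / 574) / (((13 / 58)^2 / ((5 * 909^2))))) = -630539 / 2316341070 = -0.00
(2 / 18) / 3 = 1 / 27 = 0.04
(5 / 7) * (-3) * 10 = -150 / 7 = -21.43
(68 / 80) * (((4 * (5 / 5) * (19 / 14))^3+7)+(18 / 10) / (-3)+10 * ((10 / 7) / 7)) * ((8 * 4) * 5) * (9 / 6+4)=216049328 / 1715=125976.28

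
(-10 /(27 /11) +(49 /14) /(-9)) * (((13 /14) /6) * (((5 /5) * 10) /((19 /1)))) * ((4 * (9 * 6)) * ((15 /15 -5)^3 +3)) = 1911130 /399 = 4789.80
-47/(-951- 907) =47/1858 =0.03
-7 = -7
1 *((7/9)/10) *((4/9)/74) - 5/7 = -74876/104895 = -0.71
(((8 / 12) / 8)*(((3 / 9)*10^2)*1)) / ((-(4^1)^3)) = -25 / 576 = -0.04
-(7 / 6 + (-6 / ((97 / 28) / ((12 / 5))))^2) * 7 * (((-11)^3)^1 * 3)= 242541178187 / 470450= 515551.45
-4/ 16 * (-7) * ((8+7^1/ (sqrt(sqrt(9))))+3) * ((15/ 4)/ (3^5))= 245 * sqrt(3)/ 3888+385/ 1296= 0.41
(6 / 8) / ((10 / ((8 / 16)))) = 3 / 80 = 0.04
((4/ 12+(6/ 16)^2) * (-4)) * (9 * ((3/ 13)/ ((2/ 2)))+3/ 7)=-4.75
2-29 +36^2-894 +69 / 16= 6069 / 16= 379.31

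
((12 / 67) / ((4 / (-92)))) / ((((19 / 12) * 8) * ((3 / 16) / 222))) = -490176 / 1273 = -385.06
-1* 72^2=-5184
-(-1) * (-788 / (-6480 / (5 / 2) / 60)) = 985 / 54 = 18.24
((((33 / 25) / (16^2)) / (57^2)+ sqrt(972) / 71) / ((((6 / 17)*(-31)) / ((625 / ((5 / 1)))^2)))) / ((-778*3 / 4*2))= 116875 / 60180005376+ 265625*sqrt(3) / 856189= 0.54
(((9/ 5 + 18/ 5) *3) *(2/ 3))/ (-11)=-54/ 55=-0.98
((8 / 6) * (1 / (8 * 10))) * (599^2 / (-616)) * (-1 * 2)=358801 / 18480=19.42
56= 56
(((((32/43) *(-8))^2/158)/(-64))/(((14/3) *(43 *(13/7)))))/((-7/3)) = 2304/571575823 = 0.00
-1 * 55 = -55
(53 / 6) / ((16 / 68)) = 901 / 24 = 37.54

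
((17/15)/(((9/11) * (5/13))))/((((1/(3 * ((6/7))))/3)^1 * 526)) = 2431/46025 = 0.05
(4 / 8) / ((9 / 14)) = 0.78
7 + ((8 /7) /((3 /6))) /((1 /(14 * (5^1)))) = 167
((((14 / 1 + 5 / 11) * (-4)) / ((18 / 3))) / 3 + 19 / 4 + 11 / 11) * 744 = 20770 / 11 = 1888.18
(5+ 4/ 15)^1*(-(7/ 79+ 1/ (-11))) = 2/ 165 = 0.01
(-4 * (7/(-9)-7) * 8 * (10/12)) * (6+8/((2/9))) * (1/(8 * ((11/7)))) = 68600/99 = 692.93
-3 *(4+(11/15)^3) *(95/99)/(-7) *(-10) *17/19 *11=-504254/2835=-177.87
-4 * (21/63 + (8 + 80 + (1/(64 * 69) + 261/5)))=-1034327/1840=-562.13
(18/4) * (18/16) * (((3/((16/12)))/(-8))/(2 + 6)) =-729/4096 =-0.18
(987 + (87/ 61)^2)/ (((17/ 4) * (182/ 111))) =141.93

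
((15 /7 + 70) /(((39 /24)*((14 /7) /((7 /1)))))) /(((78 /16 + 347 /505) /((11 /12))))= 22442200 /876369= 25.61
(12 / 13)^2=144 / 169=0.85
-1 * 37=-37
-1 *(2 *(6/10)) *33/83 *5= -198/83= -2.39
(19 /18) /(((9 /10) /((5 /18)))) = 475 /1458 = 0.33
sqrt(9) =3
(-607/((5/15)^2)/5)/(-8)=5463/40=136.58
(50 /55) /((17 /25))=250 /187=1.34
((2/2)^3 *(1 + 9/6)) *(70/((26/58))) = 5075/13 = 390.38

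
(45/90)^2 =1/4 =0.25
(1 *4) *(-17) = -68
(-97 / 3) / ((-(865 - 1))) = 97 / 2592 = 0.04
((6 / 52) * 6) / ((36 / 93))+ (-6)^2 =1965 / 52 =37.79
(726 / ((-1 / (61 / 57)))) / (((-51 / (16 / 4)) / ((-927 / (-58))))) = 9122916 / 9367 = 973.94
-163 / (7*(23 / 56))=-1304 / 23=-56.70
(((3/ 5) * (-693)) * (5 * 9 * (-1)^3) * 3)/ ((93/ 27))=505197/ 31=16296.68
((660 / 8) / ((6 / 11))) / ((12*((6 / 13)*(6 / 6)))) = 7865 / 288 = 27.31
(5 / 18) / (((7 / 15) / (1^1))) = 25 / 42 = 0.60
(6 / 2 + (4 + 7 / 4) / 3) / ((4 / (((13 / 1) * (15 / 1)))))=239.69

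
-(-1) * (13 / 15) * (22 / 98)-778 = -571687 / 735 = -777.81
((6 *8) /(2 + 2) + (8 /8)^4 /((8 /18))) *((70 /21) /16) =2.97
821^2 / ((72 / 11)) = 7414451 / 72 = 102978.49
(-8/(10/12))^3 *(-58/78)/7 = 1069056/11375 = 93.98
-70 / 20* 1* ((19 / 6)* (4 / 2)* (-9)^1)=399 / 2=199.50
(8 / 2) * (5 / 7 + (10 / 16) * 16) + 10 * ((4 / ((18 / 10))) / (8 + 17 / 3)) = 38300 / 861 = 44.48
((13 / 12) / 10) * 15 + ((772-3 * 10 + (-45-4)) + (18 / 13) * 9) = 73537 / 104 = 707.09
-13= -13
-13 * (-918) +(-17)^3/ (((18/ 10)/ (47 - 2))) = -110891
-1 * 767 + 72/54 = -2297/3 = -765.67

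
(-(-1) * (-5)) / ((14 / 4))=-1.43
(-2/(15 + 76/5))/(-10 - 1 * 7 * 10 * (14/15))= 15/17063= 0.00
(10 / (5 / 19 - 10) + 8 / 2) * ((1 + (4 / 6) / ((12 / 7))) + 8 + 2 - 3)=8305 / 333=24.94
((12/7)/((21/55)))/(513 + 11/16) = 3520/402731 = 0.01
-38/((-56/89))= 1691/28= 60.39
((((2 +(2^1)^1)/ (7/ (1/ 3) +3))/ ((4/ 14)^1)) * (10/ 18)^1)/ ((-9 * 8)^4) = 35/ 2902376448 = 0.00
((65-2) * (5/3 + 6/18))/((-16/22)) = -693/4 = -173.25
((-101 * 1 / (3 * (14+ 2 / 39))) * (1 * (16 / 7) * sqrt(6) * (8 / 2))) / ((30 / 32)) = -336128 * sqrt(6) / 14385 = -57.24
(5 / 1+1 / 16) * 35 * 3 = 8505 / 16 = 531.56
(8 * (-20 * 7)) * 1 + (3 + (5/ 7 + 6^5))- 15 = 46513/ 7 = 6644.71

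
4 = 4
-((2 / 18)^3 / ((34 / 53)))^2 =-2809 / 614345796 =-0.00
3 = 3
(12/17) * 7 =84/17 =4.94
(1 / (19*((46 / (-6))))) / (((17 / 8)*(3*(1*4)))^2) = -4 / 378879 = -0.00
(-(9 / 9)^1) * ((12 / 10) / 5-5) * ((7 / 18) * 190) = 15827 / 45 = 351.71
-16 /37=-0.43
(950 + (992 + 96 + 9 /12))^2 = 66504025 /16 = 4156501.56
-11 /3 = -3.67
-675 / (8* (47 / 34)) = -11475 / 188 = -61.04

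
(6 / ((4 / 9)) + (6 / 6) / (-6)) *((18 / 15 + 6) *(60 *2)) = 11520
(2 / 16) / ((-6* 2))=-1 / 96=-0.01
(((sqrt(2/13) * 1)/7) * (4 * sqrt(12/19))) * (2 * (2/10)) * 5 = 16 * sqrt(1482)/1729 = 0.36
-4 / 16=-1 / 4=-0.25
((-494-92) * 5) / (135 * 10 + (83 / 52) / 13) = -1980680 / 912683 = -2.17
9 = 9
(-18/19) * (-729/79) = 13122/1501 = 8.74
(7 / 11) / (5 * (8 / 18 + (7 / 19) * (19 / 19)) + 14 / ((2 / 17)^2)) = 2394 / 3820553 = 0.00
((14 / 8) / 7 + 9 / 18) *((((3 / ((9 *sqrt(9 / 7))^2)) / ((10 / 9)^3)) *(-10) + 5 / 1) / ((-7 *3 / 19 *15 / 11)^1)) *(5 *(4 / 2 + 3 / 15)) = -1101221 / 42000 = -26.22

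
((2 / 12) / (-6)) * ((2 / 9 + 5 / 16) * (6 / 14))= -11 / 1728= -0.01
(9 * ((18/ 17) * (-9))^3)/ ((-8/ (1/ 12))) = 81.13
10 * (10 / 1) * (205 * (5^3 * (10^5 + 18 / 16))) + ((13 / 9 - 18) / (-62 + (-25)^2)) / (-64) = 83099734861500149 / 324288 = 256252882812.50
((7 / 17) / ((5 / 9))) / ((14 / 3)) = 27 / 170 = 0.16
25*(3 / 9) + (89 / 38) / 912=288889 / 34656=8.34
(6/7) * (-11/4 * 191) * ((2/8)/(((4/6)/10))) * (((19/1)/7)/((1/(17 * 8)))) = -30538035/49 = -623225.20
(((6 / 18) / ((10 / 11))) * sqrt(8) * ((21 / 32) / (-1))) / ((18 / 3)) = -77 * sqrt(2) / 960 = -0.11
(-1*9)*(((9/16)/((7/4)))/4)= -81/112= -0.72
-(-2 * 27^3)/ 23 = 39366/ 23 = 1711.57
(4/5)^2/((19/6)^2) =0.06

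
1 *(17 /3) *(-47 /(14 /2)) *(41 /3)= -32759 /63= -519.98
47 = 47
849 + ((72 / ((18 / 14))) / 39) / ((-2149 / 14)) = 10164965 / 11973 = 848.99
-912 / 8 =-114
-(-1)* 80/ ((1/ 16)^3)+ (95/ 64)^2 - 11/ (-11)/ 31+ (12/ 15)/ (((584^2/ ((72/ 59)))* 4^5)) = 65409717882047863/ 199613255680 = 327682.24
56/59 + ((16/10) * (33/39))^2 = 693496/249275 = 2.78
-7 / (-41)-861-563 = -58377 / 41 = -1423.83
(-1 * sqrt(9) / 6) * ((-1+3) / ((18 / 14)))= -7 / 9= -0.78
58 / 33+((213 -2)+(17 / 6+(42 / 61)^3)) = 1078200819 / 4993582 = 215.92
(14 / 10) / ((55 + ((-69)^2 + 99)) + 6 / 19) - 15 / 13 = -7002596 / 6070415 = -1.15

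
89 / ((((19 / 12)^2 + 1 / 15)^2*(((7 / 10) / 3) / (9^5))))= 3400477.63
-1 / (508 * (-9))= 1 / 4572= 0.00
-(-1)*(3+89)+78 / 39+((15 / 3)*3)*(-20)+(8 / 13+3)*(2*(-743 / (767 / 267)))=-20701840 / 9971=-2076.20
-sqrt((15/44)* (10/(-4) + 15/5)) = -sqrt(330)/44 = -0.41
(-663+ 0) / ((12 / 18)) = -1989 / 2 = -994.50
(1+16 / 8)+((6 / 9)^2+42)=409 / 9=45.44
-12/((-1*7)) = 12/7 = 1.71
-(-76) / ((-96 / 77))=-1463 / 24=-60.96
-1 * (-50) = 50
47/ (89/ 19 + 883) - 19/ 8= -156655/ 67464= -2.32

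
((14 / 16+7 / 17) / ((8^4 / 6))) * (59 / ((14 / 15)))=66375 / 557056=0.12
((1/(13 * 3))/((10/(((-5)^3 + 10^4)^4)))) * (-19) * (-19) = 686571252001953125/78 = 8802195538486578.53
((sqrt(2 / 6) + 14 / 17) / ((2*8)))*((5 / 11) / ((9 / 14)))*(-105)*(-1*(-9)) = -25725 / 748 - 1225*sqrt(3) / 88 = -58.50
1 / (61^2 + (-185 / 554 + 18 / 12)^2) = 76729 / 285612938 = 0.00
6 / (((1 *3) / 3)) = 6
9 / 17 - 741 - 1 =-12605 / 17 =-741.47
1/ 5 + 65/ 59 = 384/ 295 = 1.30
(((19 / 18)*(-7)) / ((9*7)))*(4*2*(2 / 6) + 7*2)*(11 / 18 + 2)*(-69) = 513475 / 1458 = 352.18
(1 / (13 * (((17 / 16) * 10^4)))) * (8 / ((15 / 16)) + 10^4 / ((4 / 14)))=525128 / 2071875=0.25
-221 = -221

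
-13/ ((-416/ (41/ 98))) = 41/ 3136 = 0.01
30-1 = 29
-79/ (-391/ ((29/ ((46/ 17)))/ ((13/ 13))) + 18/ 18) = 2291/ 1029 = 2.23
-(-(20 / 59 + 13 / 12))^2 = -1014049 / 501264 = -2.02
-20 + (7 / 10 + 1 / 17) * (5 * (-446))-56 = -1768.18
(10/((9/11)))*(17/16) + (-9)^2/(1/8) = 47591/72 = 660.99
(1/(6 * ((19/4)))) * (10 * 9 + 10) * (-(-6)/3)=7.02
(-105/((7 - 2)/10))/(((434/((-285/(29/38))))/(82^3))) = 99632626.92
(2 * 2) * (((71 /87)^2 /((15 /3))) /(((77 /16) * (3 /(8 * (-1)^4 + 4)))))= 1290496 /2914065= 0.44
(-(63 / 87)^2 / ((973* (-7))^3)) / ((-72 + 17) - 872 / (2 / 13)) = -9 / 31035325348409417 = -0.00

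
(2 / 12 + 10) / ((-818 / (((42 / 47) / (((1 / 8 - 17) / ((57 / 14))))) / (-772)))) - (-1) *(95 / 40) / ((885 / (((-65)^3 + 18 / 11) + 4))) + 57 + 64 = -533933608438903 / 866813511960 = -615.97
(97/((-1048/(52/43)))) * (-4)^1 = 2522/5633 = 0.45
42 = 42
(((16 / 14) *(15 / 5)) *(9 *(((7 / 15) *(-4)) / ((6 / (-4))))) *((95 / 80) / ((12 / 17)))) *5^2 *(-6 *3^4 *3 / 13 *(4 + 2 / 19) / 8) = -185895 / 2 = -92947.50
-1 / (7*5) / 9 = -1 / 315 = -0.00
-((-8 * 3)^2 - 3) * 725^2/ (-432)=100394375/ 144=697183.16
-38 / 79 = -0.48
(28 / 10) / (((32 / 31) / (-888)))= -2408.70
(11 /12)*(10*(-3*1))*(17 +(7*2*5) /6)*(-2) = 1576.67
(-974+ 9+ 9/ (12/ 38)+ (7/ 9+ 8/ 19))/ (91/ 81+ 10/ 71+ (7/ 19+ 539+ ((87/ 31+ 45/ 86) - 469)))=-272463663051/ 21837392089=-12.48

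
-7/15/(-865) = 7/12975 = 0.00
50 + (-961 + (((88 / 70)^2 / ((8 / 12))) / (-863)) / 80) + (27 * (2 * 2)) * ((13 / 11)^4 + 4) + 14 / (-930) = -3862563160564219 / 14394632232750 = -268.33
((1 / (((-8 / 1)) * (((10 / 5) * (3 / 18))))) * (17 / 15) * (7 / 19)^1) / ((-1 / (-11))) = -1309 / 760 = -1.72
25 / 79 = 0.32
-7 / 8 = -0.88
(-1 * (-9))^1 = 9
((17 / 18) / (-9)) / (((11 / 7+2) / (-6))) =119 / 675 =0.18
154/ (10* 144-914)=77/ 263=0.29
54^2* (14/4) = 10206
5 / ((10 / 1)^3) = 1 / 200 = 0.00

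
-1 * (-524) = 524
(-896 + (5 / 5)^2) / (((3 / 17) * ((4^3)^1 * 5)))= -15.85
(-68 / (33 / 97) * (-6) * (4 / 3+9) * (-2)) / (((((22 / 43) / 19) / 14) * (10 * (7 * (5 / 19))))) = -6348161896 / 9075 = -699521.97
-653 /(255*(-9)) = 653 /2295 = 0.28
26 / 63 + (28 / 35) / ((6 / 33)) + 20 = 7816 / 315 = 24.81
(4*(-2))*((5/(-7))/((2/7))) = 20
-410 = -410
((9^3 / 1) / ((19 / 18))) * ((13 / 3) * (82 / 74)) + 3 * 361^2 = 277178331 / 703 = 394279.28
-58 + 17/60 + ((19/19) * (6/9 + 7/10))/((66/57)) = -6219/110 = -56.54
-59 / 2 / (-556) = 59 / 1112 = 0.05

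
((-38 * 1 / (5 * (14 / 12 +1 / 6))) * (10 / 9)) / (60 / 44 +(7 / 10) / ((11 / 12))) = -1045 / 351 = -2.98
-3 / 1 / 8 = -3 / 8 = -0.38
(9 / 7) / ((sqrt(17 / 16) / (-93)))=-3348 * sqrt(17) / 119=-116.00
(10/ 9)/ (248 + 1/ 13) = 26/ 5805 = 0.00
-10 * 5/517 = -50/517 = -0.10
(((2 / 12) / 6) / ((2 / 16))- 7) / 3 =-61 / 27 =-2.26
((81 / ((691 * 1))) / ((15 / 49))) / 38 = 1323 / 131290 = 0.01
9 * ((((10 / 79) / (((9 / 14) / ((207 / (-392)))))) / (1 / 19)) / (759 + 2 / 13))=-255645 / 10915114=-0.02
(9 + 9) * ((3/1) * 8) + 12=444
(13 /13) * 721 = 721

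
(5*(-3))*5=-75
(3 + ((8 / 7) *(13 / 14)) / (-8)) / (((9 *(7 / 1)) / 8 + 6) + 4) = 1124 / 7007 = 0.16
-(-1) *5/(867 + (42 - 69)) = 1/168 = 0.01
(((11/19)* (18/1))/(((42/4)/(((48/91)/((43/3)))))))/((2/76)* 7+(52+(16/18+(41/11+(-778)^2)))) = 3763584/62377307664581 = 0.00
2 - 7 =-5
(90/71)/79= 90/5609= 0.02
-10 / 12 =-5 / 6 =-0.83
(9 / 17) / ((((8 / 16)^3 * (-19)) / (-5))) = 360 / 323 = 1.11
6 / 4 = 1.50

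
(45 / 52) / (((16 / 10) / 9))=4.87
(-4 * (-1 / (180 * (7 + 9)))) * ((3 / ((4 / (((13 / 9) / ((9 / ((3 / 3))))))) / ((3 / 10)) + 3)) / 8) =13 / 2148480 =0.00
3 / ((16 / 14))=21 / 8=2.62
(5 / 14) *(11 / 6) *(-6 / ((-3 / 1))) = 55 / 42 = 1.31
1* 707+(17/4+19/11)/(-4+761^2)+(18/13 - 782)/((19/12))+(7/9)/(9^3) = 2945368264743299/13764635856972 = 213.98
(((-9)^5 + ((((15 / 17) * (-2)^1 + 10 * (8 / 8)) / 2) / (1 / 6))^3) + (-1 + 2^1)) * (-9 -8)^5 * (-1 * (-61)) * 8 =30465002658368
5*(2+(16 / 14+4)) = 250 / 7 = 35.71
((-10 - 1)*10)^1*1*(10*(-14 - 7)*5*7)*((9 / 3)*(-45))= -109147500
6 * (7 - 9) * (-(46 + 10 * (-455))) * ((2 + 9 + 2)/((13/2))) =-108096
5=5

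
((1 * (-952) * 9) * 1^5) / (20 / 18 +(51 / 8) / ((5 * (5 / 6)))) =-7711200 / 2377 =-3244.09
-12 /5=-2.40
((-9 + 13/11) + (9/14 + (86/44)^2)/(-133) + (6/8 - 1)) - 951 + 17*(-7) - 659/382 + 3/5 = -232210133489/215163410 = -1079.23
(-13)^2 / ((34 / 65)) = 10985 / 34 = 323.09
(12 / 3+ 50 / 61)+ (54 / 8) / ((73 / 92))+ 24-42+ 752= 3327845 / 4453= 747.33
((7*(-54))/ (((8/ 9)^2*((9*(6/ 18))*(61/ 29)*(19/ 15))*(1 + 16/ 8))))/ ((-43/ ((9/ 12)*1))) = 2219805/ 6379136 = 0.35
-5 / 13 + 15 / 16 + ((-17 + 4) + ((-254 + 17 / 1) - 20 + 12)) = -53549 / 208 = -257.45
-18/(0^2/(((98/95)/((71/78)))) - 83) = 18/83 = 0.22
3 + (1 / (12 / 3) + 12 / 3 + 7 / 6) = 101 / 12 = 8.42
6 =6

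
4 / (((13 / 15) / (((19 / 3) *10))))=292.31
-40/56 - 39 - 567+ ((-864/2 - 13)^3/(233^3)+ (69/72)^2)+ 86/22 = -341580919378571/561023394624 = -608.85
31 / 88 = 0.35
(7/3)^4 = 2401/81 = 29.64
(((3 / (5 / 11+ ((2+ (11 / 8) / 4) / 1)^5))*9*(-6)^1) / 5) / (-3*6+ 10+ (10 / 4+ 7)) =-39862665216 / 131356438925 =-0.30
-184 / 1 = -184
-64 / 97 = -0.66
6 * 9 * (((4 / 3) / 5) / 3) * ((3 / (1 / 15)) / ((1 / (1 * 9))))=1944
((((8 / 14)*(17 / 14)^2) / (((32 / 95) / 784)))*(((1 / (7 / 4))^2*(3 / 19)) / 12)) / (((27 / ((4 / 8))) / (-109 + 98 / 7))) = -137275 / 9261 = -14.82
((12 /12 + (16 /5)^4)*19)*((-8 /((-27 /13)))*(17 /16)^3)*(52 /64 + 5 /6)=6342681000409 /414720000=15293.89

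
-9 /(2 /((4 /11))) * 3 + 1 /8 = -421 /88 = -4.78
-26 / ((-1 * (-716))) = -13 / 358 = -0.04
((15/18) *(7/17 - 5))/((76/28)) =-455/323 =-1.41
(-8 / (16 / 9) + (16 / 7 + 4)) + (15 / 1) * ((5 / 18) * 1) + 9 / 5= 814 / 105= 7.75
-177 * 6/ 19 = -1062/ 19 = -55.89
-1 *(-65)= 65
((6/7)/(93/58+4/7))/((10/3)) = 0.12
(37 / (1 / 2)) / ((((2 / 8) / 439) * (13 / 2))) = 259888 / 13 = 19991.38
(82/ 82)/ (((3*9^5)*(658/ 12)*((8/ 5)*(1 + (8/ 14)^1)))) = 5/ 122113332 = 0.00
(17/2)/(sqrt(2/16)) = 17 *sqrt(2) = 24.04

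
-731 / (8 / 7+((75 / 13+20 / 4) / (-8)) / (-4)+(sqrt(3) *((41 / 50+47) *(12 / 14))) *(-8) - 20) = -4484513215000 / 106735160744663+79398614131200 *sqrt(3) / 106735160744663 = 1.25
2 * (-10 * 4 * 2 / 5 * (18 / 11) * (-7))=366.55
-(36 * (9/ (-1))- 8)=332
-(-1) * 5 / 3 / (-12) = -0.14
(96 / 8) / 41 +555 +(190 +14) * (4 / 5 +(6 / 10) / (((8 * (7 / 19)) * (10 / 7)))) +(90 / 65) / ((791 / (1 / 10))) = 31517474361 / 42160300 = 747.56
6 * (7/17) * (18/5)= 756/85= 8.89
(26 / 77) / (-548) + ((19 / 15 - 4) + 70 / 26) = -171319 / 4114110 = -0.04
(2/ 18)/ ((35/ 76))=76/ 315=0.24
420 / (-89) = -420 / 89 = -4.72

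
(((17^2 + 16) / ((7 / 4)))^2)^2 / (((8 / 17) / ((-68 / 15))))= -64023168784000 / 7203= -8888403274.19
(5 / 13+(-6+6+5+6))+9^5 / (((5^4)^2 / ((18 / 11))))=649754966 / 55859375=11.63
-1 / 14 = -0.07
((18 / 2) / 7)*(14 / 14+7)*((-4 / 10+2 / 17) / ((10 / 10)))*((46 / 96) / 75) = -0.02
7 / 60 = 0.12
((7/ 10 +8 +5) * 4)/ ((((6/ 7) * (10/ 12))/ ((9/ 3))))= 230.16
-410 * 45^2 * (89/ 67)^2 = -6576410250/ 4489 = -1465005.62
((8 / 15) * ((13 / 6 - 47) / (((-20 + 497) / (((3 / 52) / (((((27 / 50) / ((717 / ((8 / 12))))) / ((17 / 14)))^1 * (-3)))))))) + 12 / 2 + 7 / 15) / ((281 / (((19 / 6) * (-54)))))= -1959133643 / 365921010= -5.35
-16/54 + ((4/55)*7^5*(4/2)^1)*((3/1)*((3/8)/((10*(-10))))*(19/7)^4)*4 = -5971.37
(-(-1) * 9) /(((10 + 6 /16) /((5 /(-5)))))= -72 /83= -0.87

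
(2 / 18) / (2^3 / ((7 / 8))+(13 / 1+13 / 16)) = 112 / 23139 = 0.00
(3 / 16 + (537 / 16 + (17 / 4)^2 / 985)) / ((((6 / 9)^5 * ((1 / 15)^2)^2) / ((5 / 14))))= 935274650625 / 201728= 4636315.49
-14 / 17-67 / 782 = -711 / 782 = -0.91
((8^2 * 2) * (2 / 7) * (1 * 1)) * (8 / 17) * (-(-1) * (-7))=-2048 / 17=-120.47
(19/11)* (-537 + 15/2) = -20121/22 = -914.59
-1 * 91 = -91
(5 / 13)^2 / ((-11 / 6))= -150 / 1859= -0.08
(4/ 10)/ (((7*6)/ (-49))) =-7/ 15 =-0.47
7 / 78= 0.09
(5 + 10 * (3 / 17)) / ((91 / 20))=2300 / 1547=1.49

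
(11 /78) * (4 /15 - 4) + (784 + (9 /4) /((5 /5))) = 1838593 /2340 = 785.72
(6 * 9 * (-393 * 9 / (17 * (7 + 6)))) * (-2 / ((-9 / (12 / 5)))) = -509328 / 1105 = -460.93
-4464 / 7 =-637.71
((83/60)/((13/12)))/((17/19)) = 1577/1105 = 1.43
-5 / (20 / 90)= -45 / 2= -22.50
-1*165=-165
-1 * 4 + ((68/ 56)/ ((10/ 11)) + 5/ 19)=-6387/ 2660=-2.40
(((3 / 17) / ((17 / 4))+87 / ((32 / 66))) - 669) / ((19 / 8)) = -2263545 / 10982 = -206.11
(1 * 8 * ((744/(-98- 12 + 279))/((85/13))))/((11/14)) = 83328/12155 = 6.86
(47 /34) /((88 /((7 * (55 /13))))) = 0.47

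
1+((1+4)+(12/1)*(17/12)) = 23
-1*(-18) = 18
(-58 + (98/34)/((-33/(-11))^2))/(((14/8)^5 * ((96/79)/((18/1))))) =-44619200/857157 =-52.05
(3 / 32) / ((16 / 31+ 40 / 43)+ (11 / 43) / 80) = 6665 / 103054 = 0.06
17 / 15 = 1.13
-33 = -33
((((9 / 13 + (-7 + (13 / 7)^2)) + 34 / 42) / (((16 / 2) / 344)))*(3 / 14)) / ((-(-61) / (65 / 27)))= -420970 / 564921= -0.75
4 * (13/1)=52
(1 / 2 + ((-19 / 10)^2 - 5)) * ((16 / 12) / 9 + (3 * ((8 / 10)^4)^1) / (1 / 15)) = -1395253 / 84375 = -16.54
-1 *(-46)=46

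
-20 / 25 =-4 / 5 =-0.80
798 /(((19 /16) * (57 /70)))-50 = 775.26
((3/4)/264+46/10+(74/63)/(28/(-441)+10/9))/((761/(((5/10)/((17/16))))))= 30223/8538420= 0.00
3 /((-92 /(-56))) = 1.83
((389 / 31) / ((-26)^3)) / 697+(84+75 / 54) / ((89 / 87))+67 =15257233869053 / 101397156744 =150.47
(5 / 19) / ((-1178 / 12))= -30 / 11191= -0.00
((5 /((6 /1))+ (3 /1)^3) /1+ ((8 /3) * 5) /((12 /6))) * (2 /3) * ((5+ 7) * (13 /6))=598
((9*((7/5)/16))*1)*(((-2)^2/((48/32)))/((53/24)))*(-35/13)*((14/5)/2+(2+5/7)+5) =-80388/3445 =-23.33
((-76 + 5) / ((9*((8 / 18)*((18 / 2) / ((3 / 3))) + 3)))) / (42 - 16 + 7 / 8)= -568 / 13545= -0.04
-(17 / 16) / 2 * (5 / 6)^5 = -53125 / 248832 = -0.21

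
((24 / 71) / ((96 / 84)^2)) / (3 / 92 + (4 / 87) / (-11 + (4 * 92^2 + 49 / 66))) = 219023719131 / 27597749558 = 7.94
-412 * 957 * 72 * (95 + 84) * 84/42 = -10163064384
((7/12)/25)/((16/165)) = 77/320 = 0.24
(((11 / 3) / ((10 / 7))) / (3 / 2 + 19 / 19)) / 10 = 77 / 750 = 0.10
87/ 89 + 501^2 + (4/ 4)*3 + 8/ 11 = 245734585/ 979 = 251005.70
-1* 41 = -41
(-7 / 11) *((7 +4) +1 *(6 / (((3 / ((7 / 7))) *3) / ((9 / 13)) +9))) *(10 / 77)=-1240 / 1331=-0.93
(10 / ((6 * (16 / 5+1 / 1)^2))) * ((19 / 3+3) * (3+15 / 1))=15.87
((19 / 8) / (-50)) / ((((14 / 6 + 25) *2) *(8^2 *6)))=-0.00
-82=-82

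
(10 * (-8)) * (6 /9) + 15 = -115 /3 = -38.33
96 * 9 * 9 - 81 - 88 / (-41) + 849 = 350392 / 41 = 8546.15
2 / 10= 1 / 5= 0.20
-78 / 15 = -26 / 5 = -5.20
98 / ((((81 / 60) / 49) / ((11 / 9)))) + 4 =1057412 / 243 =4351.49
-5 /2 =-2.50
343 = 343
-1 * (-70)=70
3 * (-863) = -2589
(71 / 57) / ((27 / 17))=1207 / 1539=0.78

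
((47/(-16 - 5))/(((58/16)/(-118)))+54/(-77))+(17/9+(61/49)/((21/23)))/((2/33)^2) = 957.60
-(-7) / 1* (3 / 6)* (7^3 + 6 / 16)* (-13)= -249977 / 16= -15623.56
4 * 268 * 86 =92192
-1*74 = -74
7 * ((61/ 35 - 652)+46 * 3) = -17929/ 5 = -3585.80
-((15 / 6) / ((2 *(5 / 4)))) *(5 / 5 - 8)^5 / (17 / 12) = 201684 / 17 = 11863.76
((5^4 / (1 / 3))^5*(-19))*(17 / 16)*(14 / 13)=-52397060394287109375 / 104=-503817888406606820.91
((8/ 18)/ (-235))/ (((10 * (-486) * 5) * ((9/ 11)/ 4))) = 0.00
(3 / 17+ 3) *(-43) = -2322 / 17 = -136.59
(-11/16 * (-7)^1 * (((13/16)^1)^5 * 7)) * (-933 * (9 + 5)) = -1307028960237/8388608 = -155809.99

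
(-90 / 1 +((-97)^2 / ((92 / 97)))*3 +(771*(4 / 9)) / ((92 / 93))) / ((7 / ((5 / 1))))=21441.05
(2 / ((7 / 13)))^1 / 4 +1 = 1.93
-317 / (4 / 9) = -2853 / 4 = -713.25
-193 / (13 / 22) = -4246 / 13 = -326.62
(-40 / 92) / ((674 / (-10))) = 50 / 7751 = 0.01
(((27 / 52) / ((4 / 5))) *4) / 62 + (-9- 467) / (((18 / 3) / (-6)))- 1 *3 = 1525087 / 3224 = 473.04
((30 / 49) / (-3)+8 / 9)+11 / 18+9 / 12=2.05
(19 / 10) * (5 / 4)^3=475 / 128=3.71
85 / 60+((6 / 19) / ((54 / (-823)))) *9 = -9553 / 228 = -41.90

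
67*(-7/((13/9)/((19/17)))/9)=-8911/221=-40.32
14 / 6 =7 / 3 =2.33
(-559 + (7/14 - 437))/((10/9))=-17919/20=-895.95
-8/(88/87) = -87/11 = -7.91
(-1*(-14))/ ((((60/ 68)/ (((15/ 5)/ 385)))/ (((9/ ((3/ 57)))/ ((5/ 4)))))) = 23256/ 1375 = 16.91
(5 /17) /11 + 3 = 566 /187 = 3.03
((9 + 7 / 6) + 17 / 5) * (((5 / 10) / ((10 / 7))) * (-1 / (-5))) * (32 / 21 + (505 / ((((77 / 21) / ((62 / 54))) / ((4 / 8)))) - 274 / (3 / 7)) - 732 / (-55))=-139854931 / 270000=-517.98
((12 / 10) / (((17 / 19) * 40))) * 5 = 57 / 340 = 0.17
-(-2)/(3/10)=20/3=6.67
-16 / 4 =-4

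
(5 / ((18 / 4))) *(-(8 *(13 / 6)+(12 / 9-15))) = -4.07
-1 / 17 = -0.06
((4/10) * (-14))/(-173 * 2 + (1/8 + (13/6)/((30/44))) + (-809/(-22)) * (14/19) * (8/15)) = 421344/24697243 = 0.02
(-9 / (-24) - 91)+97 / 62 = -22087 / 248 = -89.06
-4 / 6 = -2 / 3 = -0.67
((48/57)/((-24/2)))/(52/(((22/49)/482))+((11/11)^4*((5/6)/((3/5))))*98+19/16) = -2112/1684222187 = -0.00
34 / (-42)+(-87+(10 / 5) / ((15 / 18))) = -8968 / 105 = -85.41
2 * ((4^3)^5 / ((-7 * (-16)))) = 134217728 / 7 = 19173961.14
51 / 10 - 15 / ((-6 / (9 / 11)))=393 / 55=7.15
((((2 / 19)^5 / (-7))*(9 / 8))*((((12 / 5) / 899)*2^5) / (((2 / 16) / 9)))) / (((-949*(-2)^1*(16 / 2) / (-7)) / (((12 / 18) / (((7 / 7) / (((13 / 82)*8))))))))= 165888 / 33312284559965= 0.00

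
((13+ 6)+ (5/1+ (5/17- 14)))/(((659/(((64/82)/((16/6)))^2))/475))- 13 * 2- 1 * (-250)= 4230392432/18832243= 224.64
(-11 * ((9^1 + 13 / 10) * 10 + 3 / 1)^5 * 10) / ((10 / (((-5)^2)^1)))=-3680120338400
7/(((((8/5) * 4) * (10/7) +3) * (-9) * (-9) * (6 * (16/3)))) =49/220320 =0.00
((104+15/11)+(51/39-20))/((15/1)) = 12394/2145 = 5.78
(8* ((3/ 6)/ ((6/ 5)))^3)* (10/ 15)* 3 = 125/ 108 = 1.16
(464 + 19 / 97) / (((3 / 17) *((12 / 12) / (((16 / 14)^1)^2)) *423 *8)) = 680408 / 670173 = 1.02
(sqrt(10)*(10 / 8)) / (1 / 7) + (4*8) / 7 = 32 / 7 + 35*sqrt(10) / 4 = 32.24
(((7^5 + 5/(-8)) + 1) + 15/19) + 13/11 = 28105227/1672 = 16809.35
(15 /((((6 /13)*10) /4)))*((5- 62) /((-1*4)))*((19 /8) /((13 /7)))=7581 /32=236.91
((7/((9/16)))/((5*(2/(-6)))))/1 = -7.47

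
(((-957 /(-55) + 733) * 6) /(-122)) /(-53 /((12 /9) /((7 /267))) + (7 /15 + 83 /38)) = -22.94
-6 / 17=-0.35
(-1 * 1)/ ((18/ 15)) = -5/ 6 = -0.83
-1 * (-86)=86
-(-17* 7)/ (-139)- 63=-8876/ 139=-63.86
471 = 471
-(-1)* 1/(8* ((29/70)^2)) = 1225/1682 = 0.73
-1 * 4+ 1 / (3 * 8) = -95 / 24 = -3.96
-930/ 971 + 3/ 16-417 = -417.77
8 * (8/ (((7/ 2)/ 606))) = 77568/ 7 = 11081.14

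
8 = 8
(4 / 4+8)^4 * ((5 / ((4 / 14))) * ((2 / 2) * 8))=918540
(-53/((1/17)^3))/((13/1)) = -260389/13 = -20029.92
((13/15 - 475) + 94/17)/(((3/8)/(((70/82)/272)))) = -418229/106641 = -3.92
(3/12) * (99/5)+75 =1599/20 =79.95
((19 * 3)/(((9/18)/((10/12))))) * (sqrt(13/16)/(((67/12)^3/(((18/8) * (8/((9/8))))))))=656640 * sqrt(13)/300763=7.87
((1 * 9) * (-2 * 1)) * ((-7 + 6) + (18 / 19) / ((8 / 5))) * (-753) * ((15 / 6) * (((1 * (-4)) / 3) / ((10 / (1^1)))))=70029 / 38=1842.87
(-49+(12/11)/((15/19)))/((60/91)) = -79443/1100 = -72.22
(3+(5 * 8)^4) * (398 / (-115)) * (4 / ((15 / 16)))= -65208396416 / 1725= -37801968.94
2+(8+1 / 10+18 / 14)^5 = 72836.42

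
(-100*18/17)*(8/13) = -14400/221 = -65.16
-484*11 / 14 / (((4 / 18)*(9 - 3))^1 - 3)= 228.17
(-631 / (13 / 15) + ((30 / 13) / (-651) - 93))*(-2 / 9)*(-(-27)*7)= 13897608 / 403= 34485.38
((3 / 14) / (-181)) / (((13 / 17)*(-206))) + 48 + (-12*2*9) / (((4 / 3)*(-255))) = 28053543303 / 576814420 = 48.64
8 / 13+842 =10954 / 13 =842.62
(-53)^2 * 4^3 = 179776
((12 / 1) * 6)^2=5184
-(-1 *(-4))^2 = -16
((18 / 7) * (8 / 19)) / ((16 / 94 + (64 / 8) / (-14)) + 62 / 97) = 328248 / 72143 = 4.55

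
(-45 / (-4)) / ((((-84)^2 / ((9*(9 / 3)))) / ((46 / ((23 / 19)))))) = 2565 / 1568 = 1.64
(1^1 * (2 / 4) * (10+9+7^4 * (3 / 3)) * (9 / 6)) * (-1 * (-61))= 110715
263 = 263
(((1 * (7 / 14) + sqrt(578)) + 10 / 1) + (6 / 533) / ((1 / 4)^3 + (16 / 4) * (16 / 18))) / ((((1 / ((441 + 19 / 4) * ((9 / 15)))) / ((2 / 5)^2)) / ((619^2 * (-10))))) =-69683958426 * sqrt(2) / 25 - 47202505411906557 / 27409525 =-5664040482.19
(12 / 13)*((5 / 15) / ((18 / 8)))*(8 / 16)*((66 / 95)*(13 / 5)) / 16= 11 / 1425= 0.01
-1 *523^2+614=-272915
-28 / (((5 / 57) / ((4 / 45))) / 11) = -23408 / 75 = -312.11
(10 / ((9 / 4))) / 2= 20 / 9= 2.22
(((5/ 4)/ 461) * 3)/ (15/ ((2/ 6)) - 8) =15/ 68228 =0.00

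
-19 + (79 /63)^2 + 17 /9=-61673 /3969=-15.54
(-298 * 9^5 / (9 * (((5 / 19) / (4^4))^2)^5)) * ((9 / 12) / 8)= -1358605101082108492791446571093424877862912 / 9765625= -139121162350807909661844100000000000.00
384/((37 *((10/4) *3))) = 256/185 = 1.38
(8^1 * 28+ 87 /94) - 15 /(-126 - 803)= 19643257 /87326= 224.94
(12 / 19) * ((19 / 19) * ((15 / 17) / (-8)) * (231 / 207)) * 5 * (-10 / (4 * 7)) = 4125 / 29716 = 0.14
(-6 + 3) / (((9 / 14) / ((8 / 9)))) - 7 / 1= -301 / 27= -11.15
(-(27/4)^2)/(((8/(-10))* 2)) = 3645/128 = 28.48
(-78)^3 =-474552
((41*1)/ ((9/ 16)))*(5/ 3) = 3280/ 27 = 121.48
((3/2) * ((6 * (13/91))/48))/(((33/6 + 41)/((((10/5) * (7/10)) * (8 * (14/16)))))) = 7/1240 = 0.01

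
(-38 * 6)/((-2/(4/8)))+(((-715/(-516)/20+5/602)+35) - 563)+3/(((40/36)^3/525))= 48924727/72240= 677.25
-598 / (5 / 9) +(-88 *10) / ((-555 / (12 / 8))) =-198694 / 185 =-1074.02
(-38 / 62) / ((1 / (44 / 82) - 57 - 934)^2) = -9196 / 14679774751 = -0.00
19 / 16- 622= -9933 / 16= -620.81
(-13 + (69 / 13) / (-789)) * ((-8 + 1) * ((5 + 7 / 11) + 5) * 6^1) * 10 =58104.60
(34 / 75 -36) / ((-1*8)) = 1333 / 300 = 4.44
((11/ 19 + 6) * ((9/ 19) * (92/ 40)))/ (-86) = -5175/ 62092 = -0.08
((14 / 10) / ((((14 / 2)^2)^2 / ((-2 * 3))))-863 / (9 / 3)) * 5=-1480063 / 1029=-1438.35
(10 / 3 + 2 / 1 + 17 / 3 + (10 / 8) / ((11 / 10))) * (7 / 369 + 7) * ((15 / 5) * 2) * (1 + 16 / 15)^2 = 2183.00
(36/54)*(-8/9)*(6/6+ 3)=-64/27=-2.37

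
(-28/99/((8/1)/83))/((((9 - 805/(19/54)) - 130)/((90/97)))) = 55195/48835523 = 0.00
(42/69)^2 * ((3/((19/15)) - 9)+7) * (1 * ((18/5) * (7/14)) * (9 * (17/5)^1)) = 1889244/251275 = 7.52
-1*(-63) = 63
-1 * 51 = -51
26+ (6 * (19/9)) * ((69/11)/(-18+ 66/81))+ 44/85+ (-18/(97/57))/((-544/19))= 936909307/42082480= 22.26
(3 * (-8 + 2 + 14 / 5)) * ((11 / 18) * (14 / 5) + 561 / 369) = -95392 / 3075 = -31.02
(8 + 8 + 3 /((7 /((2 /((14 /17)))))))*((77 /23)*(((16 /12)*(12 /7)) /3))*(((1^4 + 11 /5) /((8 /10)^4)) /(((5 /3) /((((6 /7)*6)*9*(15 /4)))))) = 278994375 /7889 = 35364.99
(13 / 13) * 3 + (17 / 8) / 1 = 41 / 8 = 5.12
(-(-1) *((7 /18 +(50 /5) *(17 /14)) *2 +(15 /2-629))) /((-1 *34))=75151 /4284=17.54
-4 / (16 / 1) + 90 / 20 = 17 / 4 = 4.25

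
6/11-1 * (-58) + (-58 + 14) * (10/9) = 956/99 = 9.66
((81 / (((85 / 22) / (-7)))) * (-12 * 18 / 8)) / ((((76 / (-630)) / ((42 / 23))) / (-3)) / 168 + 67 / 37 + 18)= 8309245844592 / 41544750433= 200.01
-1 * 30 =-30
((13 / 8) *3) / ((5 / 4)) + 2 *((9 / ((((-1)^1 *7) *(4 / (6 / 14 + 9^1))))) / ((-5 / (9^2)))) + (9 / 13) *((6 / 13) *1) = 1696137 / 16562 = 102.41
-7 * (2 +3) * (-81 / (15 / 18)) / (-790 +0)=-1701 / 395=-4.31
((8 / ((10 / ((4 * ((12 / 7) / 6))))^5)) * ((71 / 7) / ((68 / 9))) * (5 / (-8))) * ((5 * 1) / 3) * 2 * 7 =-109056 / 35714875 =-0.00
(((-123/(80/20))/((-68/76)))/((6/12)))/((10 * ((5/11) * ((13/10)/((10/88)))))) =2337/1768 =1.32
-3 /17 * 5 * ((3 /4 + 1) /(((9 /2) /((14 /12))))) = -245 /612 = -0.40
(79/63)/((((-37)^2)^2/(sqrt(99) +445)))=79 * sqrt(11)/39357381 +35155/118072143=0.00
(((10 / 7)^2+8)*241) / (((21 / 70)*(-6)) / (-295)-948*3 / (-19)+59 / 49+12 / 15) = 1661490150 / 104155267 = 15.95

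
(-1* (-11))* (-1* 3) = -33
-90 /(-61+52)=10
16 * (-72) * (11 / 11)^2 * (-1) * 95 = 109440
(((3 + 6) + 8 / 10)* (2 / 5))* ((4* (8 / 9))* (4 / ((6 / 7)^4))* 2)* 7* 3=26353376 / 6075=4338.00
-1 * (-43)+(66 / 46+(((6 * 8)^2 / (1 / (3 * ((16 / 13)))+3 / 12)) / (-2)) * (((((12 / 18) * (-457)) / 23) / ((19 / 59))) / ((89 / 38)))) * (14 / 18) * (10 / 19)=9302426267 / 583395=15945.33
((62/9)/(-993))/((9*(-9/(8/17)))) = 496/12306249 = 0.00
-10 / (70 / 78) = -78 / 7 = -11.14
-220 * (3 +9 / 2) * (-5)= 8250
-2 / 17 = -0.12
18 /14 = 9 /7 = 1.29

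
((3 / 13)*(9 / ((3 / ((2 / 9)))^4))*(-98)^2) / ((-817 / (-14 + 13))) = 153664 / 209053143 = 0.00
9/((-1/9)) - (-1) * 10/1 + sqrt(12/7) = -71 + 2 * sqrt(21)/7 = -69.69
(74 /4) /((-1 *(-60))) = 37 /120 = 0.31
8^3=512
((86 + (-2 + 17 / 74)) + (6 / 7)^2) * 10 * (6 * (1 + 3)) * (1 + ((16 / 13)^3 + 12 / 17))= 4929727313400 / 67713737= 72802.47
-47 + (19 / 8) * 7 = -243 / 8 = -30.38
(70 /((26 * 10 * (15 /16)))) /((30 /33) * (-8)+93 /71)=-43736 /908115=-0.05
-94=-94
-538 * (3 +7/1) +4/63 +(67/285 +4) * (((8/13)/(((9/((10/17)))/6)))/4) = -83713216/15561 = -5379.68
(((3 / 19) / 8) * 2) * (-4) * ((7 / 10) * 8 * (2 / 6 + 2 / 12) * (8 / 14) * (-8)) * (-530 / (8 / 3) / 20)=-1908 / 95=-20.08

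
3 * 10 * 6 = 180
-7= -7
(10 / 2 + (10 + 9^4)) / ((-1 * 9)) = -2192 / 3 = -730.67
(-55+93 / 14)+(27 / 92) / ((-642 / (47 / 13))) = -86640005 / 1791608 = -48.36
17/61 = 0.28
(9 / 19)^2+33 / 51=5348 / 6137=0.87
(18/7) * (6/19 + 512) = 175212/133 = 1317.38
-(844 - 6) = -838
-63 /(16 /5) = -315 /16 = -19.69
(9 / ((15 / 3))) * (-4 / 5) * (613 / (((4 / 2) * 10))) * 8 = -44136 / 125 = -353.09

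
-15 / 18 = -5 / 6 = -0.83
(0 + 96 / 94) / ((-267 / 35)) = -560 / 4183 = -0.13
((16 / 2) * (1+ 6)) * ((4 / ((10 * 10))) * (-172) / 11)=-9632 / 275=-35.03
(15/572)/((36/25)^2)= 3125/247104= 0.01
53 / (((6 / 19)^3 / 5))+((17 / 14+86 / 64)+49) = 51205603 / 6048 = 8466.53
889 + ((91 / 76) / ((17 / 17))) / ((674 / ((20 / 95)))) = 216306237 / 243314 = 889.00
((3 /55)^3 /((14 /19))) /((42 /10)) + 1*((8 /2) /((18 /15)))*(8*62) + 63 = 16790632063 /9782850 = 1716.33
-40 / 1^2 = -40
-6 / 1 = -6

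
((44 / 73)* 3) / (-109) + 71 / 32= 560723 / 254624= 2.20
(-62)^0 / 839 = 1 / 839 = 0.00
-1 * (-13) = 13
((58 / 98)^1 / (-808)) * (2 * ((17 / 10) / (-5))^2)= -8381 / 49490000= -0.00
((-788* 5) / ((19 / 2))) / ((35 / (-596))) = 939296 / 133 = 7062.38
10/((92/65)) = 325/46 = 7.07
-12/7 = -1.71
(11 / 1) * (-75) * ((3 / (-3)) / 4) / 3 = 275 / 4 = 68.75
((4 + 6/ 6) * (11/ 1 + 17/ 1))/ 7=20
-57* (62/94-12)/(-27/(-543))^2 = 261442.59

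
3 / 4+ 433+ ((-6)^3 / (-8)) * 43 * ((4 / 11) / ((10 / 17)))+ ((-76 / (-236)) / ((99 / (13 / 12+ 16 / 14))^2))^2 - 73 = 67446213117921284239 / 62539426562215680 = 1078.46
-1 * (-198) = 198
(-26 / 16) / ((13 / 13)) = -13 / 8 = -1.62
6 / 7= 0.86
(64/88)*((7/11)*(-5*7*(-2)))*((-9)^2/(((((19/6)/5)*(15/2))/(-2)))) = -2540160/2299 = -1104.90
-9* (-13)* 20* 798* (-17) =-31744440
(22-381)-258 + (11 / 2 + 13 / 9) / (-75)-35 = -35213 / 54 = -652.09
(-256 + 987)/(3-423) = -731/420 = -1.74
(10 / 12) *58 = 145 / 3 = 48.33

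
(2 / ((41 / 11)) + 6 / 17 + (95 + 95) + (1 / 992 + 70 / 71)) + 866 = 1057.88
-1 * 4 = -4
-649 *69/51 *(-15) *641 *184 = 26408251320/17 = 1553426548.24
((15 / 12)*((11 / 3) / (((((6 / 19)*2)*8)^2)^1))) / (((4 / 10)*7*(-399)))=-5225 / 32514048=-0.00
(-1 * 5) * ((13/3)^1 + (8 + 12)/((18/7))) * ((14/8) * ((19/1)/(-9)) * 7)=507395/324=1566.03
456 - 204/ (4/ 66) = -2910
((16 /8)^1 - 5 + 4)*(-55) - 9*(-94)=791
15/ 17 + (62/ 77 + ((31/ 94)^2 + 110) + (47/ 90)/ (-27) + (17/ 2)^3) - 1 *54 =18884589073477/ 28106167320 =671.90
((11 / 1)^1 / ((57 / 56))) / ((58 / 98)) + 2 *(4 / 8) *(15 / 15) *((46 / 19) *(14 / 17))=569156 / 28101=20.25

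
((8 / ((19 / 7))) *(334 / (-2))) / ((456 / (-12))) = 4676 / 361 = 12.95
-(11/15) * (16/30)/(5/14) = -1232/1125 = -1.10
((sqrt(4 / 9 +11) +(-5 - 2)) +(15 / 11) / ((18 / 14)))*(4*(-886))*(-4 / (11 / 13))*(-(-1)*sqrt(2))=-36120448*sqrt(2) / 363 +184288*sqrt(206) / 33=-60569.40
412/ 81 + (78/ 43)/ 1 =24034/ 3483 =6.90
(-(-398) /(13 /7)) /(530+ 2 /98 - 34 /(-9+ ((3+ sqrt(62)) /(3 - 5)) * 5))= 64776848598 /158713756721 - 454864648 * sqrt(62) /793568783605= 0.40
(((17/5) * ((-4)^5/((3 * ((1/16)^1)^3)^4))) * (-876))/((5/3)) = 1430775587217097097216/225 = 6359002609853764876.52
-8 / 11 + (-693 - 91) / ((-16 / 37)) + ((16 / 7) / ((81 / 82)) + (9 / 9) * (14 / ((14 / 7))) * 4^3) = 14111753 / 6237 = 2262.59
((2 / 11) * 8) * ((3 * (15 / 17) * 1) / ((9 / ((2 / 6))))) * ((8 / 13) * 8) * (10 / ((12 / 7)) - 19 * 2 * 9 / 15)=-260608 / 21879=-11.91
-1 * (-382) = 382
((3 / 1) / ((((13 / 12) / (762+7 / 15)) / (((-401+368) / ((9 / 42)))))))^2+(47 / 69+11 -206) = 30823167470123744 / 291525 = 105730786279.47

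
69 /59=1.17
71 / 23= 3.09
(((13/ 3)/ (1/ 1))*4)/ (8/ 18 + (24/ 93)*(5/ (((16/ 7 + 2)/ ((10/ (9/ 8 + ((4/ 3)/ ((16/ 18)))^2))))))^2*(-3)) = -293787/ 149267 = -1.97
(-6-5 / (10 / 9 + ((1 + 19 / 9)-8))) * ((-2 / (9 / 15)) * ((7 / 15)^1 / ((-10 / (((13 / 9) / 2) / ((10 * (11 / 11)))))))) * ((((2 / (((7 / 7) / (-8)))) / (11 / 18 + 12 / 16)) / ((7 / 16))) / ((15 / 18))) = 176384 / 104125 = 1.69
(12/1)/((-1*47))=-12/47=-0.26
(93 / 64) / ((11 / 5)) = 465 / 704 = 0.66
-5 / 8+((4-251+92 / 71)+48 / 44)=-1532249 / 6248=-245.24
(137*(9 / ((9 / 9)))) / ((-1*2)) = -1233 / 2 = -616.50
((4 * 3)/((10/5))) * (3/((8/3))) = 27/4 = 6.75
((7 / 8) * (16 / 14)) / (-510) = -1 / 510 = -0.00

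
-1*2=-2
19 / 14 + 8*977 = 109443 / 14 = 7817.36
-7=-7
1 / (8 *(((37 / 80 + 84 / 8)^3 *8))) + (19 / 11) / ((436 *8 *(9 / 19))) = 246266430013 / 232921968038496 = 0.00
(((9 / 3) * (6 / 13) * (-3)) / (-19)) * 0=0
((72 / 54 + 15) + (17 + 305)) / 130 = 203 / 78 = 2.60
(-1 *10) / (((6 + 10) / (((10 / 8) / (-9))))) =25 / 288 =0.09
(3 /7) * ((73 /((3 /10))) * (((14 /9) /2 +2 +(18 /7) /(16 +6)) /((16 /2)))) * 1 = 366095 /9702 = 37.73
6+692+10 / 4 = 1401 / 2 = 700.50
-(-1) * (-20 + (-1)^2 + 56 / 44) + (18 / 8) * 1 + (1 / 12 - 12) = -904 / 33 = -27.39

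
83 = 83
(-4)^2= 16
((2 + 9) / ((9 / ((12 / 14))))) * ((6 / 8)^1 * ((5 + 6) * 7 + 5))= 451 / 7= 64.43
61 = 61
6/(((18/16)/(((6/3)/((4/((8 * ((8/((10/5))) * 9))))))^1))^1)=768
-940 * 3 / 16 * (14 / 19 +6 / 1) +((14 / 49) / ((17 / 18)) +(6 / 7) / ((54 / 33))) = -8048315 / 6783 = -1186.54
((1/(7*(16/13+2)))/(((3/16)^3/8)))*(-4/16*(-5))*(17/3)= 4526080/11907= 380.12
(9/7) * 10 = 90/7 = 12.86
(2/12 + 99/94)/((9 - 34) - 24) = -172/6909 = -0.02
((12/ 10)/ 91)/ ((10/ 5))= 3/ 455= 0.01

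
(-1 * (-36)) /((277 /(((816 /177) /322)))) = 4896 /2631223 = 0.00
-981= -981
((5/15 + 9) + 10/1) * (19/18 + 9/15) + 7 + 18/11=60356/1485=40.64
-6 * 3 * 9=-162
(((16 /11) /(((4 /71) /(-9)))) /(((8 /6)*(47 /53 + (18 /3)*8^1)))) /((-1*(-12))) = -0.30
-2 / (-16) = 1 / 8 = 0.12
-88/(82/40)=-1760/41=-42.93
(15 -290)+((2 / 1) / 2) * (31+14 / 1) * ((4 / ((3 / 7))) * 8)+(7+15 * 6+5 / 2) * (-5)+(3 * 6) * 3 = 5283 / 2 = 2641.50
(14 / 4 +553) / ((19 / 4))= 117.16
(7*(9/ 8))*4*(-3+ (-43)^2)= 58149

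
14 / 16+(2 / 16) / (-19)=33 / 38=0.87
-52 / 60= -13 / 15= -0.87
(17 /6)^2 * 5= 1445 /36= 40.14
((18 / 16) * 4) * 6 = 27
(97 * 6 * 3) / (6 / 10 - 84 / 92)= -5577.50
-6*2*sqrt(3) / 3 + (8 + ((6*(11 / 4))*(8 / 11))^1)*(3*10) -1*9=591 -4*sqrt(3)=584.07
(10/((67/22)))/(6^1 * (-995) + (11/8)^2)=-14080/25591253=-0.00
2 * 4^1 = 8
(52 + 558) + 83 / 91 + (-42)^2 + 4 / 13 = 216145 / 91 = 2375.22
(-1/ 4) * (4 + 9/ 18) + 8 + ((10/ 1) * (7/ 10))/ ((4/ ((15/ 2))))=20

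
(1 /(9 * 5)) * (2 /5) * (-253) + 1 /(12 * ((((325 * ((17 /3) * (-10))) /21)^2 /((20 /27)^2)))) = -1853515901 /824191875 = -2.25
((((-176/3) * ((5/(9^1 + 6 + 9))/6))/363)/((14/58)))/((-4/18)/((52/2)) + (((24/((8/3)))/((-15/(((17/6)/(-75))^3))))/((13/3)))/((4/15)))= 942500000/345365097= 2.73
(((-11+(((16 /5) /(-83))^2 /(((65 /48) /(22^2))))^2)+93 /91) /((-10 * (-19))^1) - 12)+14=162422359535418324 /83337553212265625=1.95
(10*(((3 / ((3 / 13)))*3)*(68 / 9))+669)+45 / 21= 3617.81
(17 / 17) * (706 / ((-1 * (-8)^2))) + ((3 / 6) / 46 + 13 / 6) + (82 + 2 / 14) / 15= -17401 / 5152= -3.38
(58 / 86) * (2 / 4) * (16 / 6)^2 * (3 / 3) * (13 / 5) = 12064 / 1935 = 6.23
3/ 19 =0.16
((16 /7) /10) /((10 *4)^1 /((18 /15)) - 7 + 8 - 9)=6 /665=0.01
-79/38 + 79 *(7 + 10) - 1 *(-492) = 69651/38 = 1832.92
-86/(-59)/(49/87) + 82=244544/2891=84.59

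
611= 611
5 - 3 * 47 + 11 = -125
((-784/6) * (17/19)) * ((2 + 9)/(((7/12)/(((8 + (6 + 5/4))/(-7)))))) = 4802.95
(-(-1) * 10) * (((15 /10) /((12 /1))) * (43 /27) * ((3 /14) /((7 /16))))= 430 /441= 0.98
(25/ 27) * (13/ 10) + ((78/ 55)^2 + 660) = 108336161/ 163350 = 663.21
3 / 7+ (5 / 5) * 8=59 / 7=8.43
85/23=3.70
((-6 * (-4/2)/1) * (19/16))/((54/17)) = 323/72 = 4.49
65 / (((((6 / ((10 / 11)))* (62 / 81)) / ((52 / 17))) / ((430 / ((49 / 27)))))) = 2648821500 / 284053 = 9325.10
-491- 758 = -1249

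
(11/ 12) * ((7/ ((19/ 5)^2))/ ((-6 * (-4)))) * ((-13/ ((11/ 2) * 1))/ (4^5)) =-2275/ 53231616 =-0.00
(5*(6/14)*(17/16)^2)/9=1445/5376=0.27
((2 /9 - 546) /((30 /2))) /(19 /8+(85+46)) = -39296 /144045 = -0.27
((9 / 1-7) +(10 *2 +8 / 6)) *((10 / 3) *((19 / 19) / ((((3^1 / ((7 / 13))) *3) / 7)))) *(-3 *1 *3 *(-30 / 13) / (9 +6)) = 68600 / 1521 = 45.10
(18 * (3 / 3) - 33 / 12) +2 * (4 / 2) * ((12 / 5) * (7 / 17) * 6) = 13249 / 340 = 38.97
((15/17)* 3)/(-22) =-45/374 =-0.12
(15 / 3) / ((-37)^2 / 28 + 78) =140 / 3553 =0.04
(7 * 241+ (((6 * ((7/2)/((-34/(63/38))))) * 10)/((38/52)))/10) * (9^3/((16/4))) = 15082309431/49096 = 307200.37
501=501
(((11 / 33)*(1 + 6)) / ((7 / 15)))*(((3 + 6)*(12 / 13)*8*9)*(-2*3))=-17944.62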